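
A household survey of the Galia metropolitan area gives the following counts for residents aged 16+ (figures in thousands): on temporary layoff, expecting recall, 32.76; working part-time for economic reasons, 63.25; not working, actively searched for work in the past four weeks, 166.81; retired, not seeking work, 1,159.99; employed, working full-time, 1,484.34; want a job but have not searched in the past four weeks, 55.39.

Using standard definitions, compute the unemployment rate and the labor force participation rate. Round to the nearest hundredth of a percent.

Employed = 63.25 + 1,484.34 = 1,547.59 thousand (anyone who worked, including part-time for economic reasons, counts as employed).
Unemployed = 32.76 + 166.81 = 199.57 thousand (jobless and actively searching, or on temporary layoff).
Labor force = 1,547.59 + 199.57 = 1,747.16 thousand.
Not in labor force = 1,159.99 + 55.39 = 1,215.38 thousand (those not working and not actively searching are outside the labor force — including those who want a job but have given up searching).
Civilian working-age population = 1,747.16 + 1,215.38 = 2,962.54 thousand.
Unemployment rate = 199.57 / 1,747.16 = 11.42%.
Labor force participation rate = 1,747.16 / 2,962.54 = 58.98%.

Unemployment rate ≈ 11.42%; labor force participation rate ≈ 58.98%.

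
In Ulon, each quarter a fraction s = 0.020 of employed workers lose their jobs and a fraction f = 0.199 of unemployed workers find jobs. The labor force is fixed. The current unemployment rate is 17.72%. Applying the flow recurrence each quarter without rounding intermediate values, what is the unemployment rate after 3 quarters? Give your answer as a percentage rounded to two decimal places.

With a fixed labor force, u_{t+1} = u_t + s·(1−u_t) − f·u_t = u_t·(1−s−f) + s.
Here 1−s−f = 0.781 and s = 0.020.
u_1 = 0.177200 × 0.781 + 0.020 = 0.158393.
u_2 = 0.158393 × 0.781 + 0.020 = 0.143705.
u_3 = 0.143705 × 0.781 + 0.020 = 0.132234.

Unemployment rate after three quarters ≈ 13.22%.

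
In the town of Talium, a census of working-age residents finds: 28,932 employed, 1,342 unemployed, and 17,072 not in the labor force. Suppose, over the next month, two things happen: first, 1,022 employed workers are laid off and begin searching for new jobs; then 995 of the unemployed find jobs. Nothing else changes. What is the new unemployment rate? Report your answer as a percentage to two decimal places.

Initially, labor force = 28,932 + 1,342 = 30,274, so u = 1,342/30,274 = 4.43%.
After the first change, employed falls and unemployed rises by 1,022; labor force unchanged → E = 27,910, U = 2,364, labor force = 30,274.
After the second change, unemployed falls and employed rises by 995; labor force unchanged → E = 28,905, U = 1,369, labor force = 30,274.
New unemployment rate = 1,369 / 30,274 = 4.52%.

New unemployment rate ≈ 4.52%.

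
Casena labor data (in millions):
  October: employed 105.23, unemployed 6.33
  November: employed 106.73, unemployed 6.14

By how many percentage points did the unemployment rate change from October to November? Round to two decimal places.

The unemployment rate changed by −0.23 percentage points.

October: labor force = 105.23 + 6.33 = 111.56; u = 6.33/111.56 = 5.67%.
November: labor force = 106.73 + 6.14 = 112.87; u = 6.14/112.87 = 5.44%.
Change = 5.44% − 5.67% = −0.23 pp.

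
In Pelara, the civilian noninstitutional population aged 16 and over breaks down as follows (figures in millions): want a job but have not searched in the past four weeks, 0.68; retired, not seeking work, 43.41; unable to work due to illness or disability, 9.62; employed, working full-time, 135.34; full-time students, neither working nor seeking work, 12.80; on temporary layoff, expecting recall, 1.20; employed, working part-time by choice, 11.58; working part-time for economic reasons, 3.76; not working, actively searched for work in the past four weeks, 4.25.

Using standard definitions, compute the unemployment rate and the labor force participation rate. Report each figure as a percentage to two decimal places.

Unemployment rate ≈ 3.49%; labor force participation rate ≈ 70.13%.

Employed = 135.34 + 11.58 + 3.76 = 150.68 million (anyone who worked, including part-time for economic reasons, counts as employed).
Unemployed = 1.20 + 4.25 = 5.45 million (jobless and actively searching, or on temporary layoff).
Labor force = 150.68 + 5.45 = 156.13 million.
Not in labor force = 0.68 + 43.41 + 9.62 + 12.80 = 66.51 million (those not working and not actively searching are outside the labor force — including those who want a job but have given up searching).
Civilian working-age population = 156.13 + 66.51 = 222.64 million.
Unemployment rate = 5.45 / 156.13 = 3.49%.
Labor force participation rate = 156.13 / 222.64 = 70.13%.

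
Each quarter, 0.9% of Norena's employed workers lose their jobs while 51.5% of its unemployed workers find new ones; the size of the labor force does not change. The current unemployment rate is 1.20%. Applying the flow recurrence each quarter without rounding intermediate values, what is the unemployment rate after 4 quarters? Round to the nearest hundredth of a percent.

With a fixed labor force, u_{t+1} = u_t + s·(1−u_t) − f·u_t = u_t·(1−s−f) + s.
Here 1−s−f = 0.476 and s = 0.009.
u_1 = 0.012000 × 0.476 + 0.009 = 0.014712.
u_2 = 0.014712 × 0.476 + 0.009 = 0.016003.
u_3 = 0.016003 × 0.476 + 0.009 = 0.016617.
u_4 = 0.016617 × 0.476 + 0.009 = 0.016910.

Unemployment rate after four quarters ≈ 1.69%.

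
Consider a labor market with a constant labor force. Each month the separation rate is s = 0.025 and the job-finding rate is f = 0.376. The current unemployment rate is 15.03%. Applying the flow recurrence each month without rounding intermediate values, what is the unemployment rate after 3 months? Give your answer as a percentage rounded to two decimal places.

With a fixed labor force, u_{t+1} = u_t + s·(1−u_t) − f·u_t = u_t·(1−s−f) + s.
Here 1−s−f = 0.599 and s = 0.025.
u_1 = 0.150300 × 0.599 + 0.025 = 0.115030.
u_2 = 0.115030 × 0.599 + 0.025 = 0.093903.
u_3 = 0.093903 × 0.599 + 0.025 = 0.081248.

Unemployment rate after three months ≈ 8.12%.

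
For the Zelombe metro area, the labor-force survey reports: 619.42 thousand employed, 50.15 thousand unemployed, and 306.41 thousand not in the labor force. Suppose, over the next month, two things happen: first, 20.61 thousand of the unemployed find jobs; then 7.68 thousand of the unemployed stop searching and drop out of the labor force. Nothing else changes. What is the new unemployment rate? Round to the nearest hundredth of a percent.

New unemployment rate ≈ 3.30%.

Initially, labor force = 619.42 + 50.15 = 669.57 thousand, so u = 50.15/669.57 = 7.49%.
After the first change, unemployed falls and employed rises by 20.61; labor force unchanged → E = 640.03, U = 29.54, labor force = 669.57 thousand.
After the second change, unemployed and labor force both fall by 7.68 → E = 640.03, U = 21.86, labor force = 661.89 thousand.
New unemployment rate = 21.86 / 661.89 = 3.30%.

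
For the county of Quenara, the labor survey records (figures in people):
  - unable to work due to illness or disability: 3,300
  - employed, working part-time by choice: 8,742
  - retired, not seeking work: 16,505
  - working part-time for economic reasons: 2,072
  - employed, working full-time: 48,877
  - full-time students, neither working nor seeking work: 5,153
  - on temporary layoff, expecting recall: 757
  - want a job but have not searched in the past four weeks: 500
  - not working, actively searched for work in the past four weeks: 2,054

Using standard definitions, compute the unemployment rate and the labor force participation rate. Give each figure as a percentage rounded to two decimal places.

Employed = 8,742 + 2,072 + 48,877 = 59,691 (anyone who worked, including part-time for economic reasons, counts as employed).
Unemployed = 757 + 2,054 = 2,811 (jobless and actively searching, or on temporary layoff).
Labor force = 59,691 + 2,811 = 62,502.
Not in labor force = 3,300 + 16,505 + 5,153 + 500 = 25,458 (those not working and not actively searching are outside the labor force — including those who want a job but have given up searching).
Civilian working-age population = 62,502 + 25,458 = 87,960.
Unemployment rate = 2,811 / 62,502 = 4.50%.
Labor force participation rate = 62,502 / 87,960 = 71.06%.

Unemployment rate ≈ 4.50%; labor force participation rate ≈ 71.06%.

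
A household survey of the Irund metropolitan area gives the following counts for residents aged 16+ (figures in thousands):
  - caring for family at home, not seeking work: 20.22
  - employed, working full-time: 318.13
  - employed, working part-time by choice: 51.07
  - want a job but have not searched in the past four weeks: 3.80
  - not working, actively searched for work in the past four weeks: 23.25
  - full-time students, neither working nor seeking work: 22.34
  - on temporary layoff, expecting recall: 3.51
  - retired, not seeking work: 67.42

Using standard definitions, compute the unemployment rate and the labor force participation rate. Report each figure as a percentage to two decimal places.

Employed = 318.13 + 51.07 = 369.20 thousand.
Unemployed = 23.25 + 3.51 = 26.76 thousand (jobless and actively searching, or on temporary layoff).
Labor force = 369.20 + 26.76 = 395.96 thousand.
Not in labor force = 20.22 + 3.80 + 22.34 + 67.42 = 113.78 thousand (those not working and not actively searching are outside the labor force — including those who want a job but have given up searching).
Civilian working-age population = 395.96 + 113.78 = 509.74 thousand.
Unemployment rate = 26.76 / 395.96 = 6.76%.
Labor force participation rate = 395.96 / 509.74 = 77.68%.

Unemployment rate ≈ 6.76%; labor force participation rate ≈ 77.68%.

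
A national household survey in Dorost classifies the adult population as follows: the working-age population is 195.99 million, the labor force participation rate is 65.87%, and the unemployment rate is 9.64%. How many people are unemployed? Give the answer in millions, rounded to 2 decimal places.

Labor force = 0.6587 × 195.99 = 129.10 million.
Unemployed = 0.0964 × 129.10 ≈ 12.45 million.

About 12.45 million are unemployed.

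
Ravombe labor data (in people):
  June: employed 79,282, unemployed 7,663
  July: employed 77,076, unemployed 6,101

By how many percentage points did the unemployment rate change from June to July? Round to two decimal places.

The unemployment rate changed by −1.48 percentage points.

June: labor force = 79,282 + 7,663 = 86,945; u = 7,663/86,945 = 8.81%.
July: labor force = 77,076 + 6,101 = 83,177; u = 6,101/83,177 = 7.33%.
Change = 7.33% − 8.81% = −1.48 pp.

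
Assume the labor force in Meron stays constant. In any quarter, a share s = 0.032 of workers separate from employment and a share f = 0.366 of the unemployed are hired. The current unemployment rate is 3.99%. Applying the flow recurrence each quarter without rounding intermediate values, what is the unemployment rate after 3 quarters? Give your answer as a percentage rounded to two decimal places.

Unemployment rate after three quarters ≈ 7.16%.

With a fixed labor force, u_{t+1} = u_t + s·(1−u_t) − f·u_t = u_t·(1−s−f) + s.
Here 1−s−f = 0.602 and s = 0.032.
u_1 = 0.039900 × 0.602 + 0.032 = 0.056020.
u_2 = 0.056020 × 0.602 + 0.032 = 0.065724.
u_3 = 0.065724 × 0.602 + 0.032 = 0.071566.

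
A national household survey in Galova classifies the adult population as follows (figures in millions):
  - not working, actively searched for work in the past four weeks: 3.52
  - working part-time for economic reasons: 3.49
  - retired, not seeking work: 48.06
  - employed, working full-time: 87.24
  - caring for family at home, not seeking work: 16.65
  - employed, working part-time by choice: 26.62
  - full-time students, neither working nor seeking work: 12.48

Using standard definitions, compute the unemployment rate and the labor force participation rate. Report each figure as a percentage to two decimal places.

Employed = 3.49 + 87.24 + 26.62 = 117.35 million (anyone who worked, including part-time for economic reasons, counts as employed).
Unemployed = 3.52 million.
Labor force = 117.35 + 3.52 = 120.87 million.
Not in labor force = 48.06 + 16.65 + 12.48 = 77.19 million (those not working and not actively searching are outside the labor force).
Civilian working-age population = 120.87 + 77.19 = 198.06 million.
Unemployment rate = 3.52 / 120.87 = 2.91%.
Labor force participation rate = 120.87 / 198.06 = 61.03%.

Unemployment rate ≈ 2.91%; labor force participation rate ≈ 61.03%.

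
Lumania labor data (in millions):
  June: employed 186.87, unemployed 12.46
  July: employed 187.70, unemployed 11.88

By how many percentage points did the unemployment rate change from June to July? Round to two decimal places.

June: labor force = 186.87 + 12.46 = 199.33; u = 12.46/199.33 = 6.25%.
July: labor force = 187.70 + 11.88 = 199.58; u = 11.88/199.58 = 5.95%.
Change = 5.95% − 6.25% = −0.30 pp.

The unemployment rate changed by −0.30 percentage points.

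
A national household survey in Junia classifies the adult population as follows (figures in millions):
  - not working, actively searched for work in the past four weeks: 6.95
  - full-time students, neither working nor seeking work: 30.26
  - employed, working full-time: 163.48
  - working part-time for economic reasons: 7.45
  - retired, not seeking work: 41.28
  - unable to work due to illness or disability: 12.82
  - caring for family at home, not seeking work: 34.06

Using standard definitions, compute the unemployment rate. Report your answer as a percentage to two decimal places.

Employed = 163.48 + 7.45 = 170.93 million (anyone who worked, including part-time for economic reasons, counts as employed).
Unemployed = 6.95 million.
Labor force = 170.93 + 6.95 = 177.88 million.
Unemployment rate = 6.95 / 177.88 = 3.91%.

Unemployment rate ≈ 3.91%.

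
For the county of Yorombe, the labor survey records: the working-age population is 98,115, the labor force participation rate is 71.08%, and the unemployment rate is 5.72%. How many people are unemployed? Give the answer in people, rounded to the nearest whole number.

Labor force = 0.7108 × 98,115 = 69,740.
Unemployed = 0.0572 × 69,740 ≈ 3,989.

About 3,989 are unemployed.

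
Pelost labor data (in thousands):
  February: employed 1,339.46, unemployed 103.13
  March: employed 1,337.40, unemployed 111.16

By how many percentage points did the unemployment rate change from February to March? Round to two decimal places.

The unemployment rate changed by +0.52 percentage points.

February: labor force = 1,339.46 + 103.13 = 1,442.59; u = 103.13/1,442.59 = 7.15%.
March: labor force = 1,337.40 + 111.16 = 1,448.56; u = 111.16/1,448.56 = 7.67%.
Change = 7.67% − 7.15% = +0.52 pp.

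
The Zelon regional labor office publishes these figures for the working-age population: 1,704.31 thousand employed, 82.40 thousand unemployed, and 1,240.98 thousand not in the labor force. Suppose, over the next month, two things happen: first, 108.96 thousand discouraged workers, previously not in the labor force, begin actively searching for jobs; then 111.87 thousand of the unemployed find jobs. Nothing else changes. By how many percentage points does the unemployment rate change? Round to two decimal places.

Initially, labor force = 1,704.31 + 82.40 = 1,786.71 thousand, so u = 82.40/1,786.71 = 4.61%.
After the first change, unemployed and labor force both rise by 108.96 → E = 1,704.31, U = 191.36, labor force = 1,895.67 thousand.
After the second change, unemployed falls and employed rises by 111.87; labor force unchanged → E = 1,816.18, U = 79.49, labor force = 1,895.67 thousand.
New unemployment rate = 79.49 / 1,895.67 = 4.19%.
Change = 4.19% − 4.61% = −0.42 percentage points.

The unemployment rate changes by −0.42 percentage points.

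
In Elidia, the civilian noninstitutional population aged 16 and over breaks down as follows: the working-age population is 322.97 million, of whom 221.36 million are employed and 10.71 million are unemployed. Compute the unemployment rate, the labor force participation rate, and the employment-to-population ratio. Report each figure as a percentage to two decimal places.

Labor force = employed + unemployed = 221.36 + 10.71 = 232.07 million.
Unemployment rate = 10.71 / 232.07 = 4.61%.
Labor force participation rate = 232.07 / 322.97 = 71.85%.
Employment-population ratio = 221.36 / 322.97 = 68.54%.

Unemployment rate ≈ 4.61%; labor force participation rate ≈ 71.85%; employment-population ratio ≈ 68.54%.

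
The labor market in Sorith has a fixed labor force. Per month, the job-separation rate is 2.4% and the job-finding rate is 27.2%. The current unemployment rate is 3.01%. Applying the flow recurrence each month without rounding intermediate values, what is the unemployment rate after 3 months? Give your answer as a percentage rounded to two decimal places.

Unemployment rate after three months ≈ 6.33%.

With a fixed labor force, u_{t+1} = u_t + s·(1−u_t) − f·u_t = u_t·(1−s−f) + s.
Here 1−s−f = 0.704 and s = 0.024.
u_1 = 0.030100 × 0.704 + 0.024 = 0.045190.
u_2 = 0.045190 × 0.704 + 0.024 = 0.055814.
u_3 = 0.055814 × 0.704 + 0.024 = 0.063293.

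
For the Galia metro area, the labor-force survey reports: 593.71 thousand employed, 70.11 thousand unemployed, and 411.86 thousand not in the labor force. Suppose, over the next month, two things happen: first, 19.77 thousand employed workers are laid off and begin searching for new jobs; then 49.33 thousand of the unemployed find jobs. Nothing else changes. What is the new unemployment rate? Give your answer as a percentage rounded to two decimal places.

Initially, labor force = 593.71 + 70.11 = 663.82 thousand, so u = 70.11/663.82 = 10.56%.
After the first change, employed falls and unemployed rises by 19.77; labor force unchanged → E = 573.94, U = 89.88, labor force = 663.82 thousand.
After the second change, unemployed falls and employed rises by 49.33; labor force unchanged → E = 623.27, U = 40.55, labor force = 663.82 thousand.
New unemployment rate = 40.55 / 663.82 = 6.11%.

New unemployment rate ≈ 6.11%.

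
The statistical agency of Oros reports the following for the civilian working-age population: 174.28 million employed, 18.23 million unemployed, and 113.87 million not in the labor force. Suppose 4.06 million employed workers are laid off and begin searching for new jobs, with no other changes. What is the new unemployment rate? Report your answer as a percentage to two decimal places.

New unemployment rate ≈ 11.58%.

Initially, labor force = 174.28 + 18.23 = 192.51 million, so u = 18.23/192.51 = 9.47%.
After the change, employed falls and unemployed rises by 4.06; labor force unchanged → E = 170.22, U = 22.29, labor force = 192.51 million.
New unemployment rate = 22.29 / 192.51 = 11.58%.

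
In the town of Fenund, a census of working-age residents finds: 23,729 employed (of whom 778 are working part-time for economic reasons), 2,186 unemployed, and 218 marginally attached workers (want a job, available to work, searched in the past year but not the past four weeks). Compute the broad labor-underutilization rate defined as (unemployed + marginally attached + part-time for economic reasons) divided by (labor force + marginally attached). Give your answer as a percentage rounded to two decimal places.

Broad underutilization rate ≈ 12.18%.

Labor force = 23,729 + 2,186 = 25,915.
Numerator = 2,186 + 218 + 778 = 3,182.
Denominator = 25,915 + 218 = 26,133.
Broad rate = 3,182 / 26,133 = 12.18%.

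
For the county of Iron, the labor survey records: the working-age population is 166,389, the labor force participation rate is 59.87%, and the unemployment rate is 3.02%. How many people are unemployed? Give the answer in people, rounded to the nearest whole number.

Labor force = 0.5987 × 166,389 = 99,617.
Unemployed = 0.0302 × 99,617 ≈ 3,008.

About 3,008 are unemployed.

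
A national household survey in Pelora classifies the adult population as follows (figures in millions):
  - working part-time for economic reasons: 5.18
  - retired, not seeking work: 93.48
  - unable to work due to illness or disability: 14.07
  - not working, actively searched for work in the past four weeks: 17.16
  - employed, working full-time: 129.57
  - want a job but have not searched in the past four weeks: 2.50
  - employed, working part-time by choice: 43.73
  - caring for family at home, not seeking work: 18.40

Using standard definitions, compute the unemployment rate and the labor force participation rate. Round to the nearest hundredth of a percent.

Unemployment rate ≈ 8.77%; labor force participation rate ≈ 60.37%.

Employed = 5.18 + 129.57 + 43.73 = 178.48 million (anyone who worked, including part-time for economic reasons, counts as employed).
Unemployed = 17.16 million.
Labor force = 178.48 + 17.16 = 195.64 million.
Not in labor force = 93.48 + 14.07 + 2.50 + 18.40 = 128.45 million (those not working and not actively searching are outside the labor force — including those who want a job but have given up searching).
Civilian working-age population = 195.64 + 128.45 = 324.09 million.
Unemployment rate = 17.16 / 195.64 = 8.77%.
Labor force participation rate = 195.64 / 324.09 = 60.37%.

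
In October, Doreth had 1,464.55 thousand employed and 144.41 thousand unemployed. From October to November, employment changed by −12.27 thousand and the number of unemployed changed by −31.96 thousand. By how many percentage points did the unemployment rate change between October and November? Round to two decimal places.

October: labor force = 1,464.55 + 144.41 = 1,608.96; u = 144.41/1,608.96 = 8.98%.
November: labor force = 1,452.28 + 112.45 = 1,564.73; u = 112.45/1,564.73 = 7.19%.
Change = 7.19% − 8.98% = −1.79 pp.

The unemployment rate changed by −1.79 percentage points.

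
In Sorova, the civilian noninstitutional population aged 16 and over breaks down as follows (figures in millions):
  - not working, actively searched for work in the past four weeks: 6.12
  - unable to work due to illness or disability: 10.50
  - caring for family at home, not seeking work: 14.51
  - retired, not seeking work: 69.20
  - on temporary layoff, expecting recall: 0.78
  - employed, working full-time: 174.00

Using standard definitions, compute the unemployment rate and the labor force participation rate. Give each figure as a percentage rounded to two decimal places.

Unemployment rate ≈ 3.81%; labor force participation rate ≈ 65.76%.

Employed = 174.00 million.
Unemployed = 6.12 + 0.78 = 6.90 million (jobless and actively searching, or on temporary layoff).
Labor force = 174.00 + 6.90 = 180.90 million.
Not in labor force = 10.50 + 14.51 + 69.20 = 94.21 million (those not working and not actively searching are outside the labor force).
Civilian working-age population = 180.90 + 94.21 = 275.11 million.
Unemployment rate = 6.90 / 180.90 = 3.81%.
Labor force participation rate = 180.90 / 275.11 = 65.76%.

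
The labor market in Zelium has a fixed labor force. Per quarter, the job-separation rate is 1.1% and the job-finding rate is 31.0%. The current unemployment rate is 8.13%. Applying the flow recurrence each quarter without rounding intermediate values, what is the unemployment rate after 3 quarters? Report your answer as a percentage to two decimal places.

Unemployment rate after three quarters ≈ 4.90%.

With a fixed labor force, u_{t+1} = u_t + s·(1−u_t) − f·u_t = u_t·(1−s−f) + s.
Here 1−s−f = 0.679 and s = 0.011.
u_1 = 0.081300 × 0.679 + 0.011 = 0.066203.
u_2 = 0.066203 × 0.679 + 0.011 = 0.055952.
u_3 = 0.055952 × 0.679 + 0.011 = 0.048991.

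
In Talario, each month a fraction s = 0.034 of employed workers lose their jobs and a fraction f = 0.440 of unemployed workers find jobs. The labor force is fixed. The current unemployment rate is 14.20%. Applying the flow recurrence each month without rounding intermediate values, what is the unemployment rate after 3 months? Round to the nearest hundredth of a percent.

Unemployment rate after three months ≈ 8.20%.

With a fixed labor force, u_{t+1} = u_t + s·(1−u_t) − f·u_t = u_t·(1−s−f) + s.
Here 1−s−f = 0.526 and s = 0.034.
u_1 = 0.142000 × 0.526 + 0.034 = 0.108692.
u_2 = 0.108692 × 0.526 + 0.034 = 0.091172.
u_3 = 0.091172 × 0.526 + 0.034 = 0.081956.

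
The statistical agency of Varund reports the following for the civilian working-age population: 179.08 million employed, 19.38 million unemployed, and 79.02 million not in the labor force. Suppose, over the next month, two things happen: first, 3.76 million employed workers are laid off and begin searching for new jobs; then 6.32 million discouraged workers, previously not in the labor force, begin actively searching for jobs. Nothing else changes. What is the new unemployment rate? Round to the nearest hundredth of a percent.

Initially, labor force = 179.08 + 19.38 = 198.46 million, so u = 19.38/198.46 = 9.77%.
After the first change, employed falls and unemployed rises by 3.76; labor force unchanged → E = 175.32, U = 23.14, labor force = 198.46 million.
After the second change, unemployed and labor force both rise by 6.32 → E = 175.32, U = 29.46, labor force = 204.78 million.
New unemployment rate = 29.46 / 204.78 = 14.39%.

New unemployment rate ≈ 14.39%.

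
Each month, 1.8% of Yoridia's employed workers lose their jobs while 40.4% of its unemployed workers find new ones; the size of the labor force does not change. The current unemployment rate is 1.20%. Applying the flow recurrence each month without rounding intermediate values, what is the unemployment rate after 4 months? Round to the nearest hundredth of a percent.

With a fixed labor force, u_{t+1} = u_t + s·(1−u_t) − f·u_t = u_t·(1−s−f) + s.
Here 1−s−f = 0.578 and s = 0.018.
u_1 = 0.012000 × 0.578 + 0.018 = 0.024936.
u_2 = 0.024936 × 0.578 + 0.018 = 0.032413.
u_3 = 0.032413 × 0.578 + 0.018 = 0.036735.
u_4 = 0.036735 × 0.578 + 0.018 = 0.039233.

Unemployment rate after four months ≈ 3.92%.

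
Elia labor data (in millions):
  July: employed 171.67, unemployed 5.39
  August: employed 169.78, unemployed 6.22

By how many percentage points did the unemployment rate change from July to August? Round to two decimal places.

The unemployment rate changed by +0.49 percentage points.

July: labor force = 171.67 + 5.39 = 177.06; u = 5.39/177.06 = 3.04%.
August: labor force = 169.78 + 6.22 = 176.00; u = 6.22/176.00 = 3.53%.
Change = 3.53% − 3.04% = +0.49 pp.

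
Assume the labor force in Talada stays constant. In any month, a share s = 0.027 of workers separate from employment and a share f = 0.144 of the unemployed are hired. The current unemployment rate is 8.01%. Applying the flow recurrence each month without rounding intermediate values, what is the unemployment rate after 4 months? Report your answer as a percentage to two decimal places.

With a fixed labor force, u_{t+1} = u_t + s·(1−u_t) − f·u_t = u_t·(1−s−f) + s.
Here 1−s−f = 0.829 and s = 0.027.
u_1 = 0.080100 × 0.829 + 0.027 = 0.093403.
u_2 = 0.093403 × 0.829 + 0.027 = 0.104431.
u_3 = 0.104431 × 0.829 + 0.027 = 0.113573.
u_4 = 0.113573 × 0.829 + 0.027 = 0.121152.

Unemployment rate after four months ≈ 12.12%.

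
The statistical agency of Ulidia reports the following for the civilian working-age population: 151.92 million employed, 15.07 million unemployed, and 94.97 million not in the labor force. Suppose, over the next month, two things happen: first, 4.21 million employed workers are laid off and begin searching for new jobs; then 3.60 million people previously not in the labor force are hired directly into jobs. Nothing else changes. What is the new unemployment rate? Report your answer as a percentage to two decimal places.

New unemployment rate ≈ 11.30%.

Initially, labor force = 151.92 + 15.07 = 166.99 million, so u = 15.07/166.99 = 9.02%.
After the first change, employed falls and unemployed rises by 4.21; labor force unchanged → E = 147.71, U = 19.28, labor force = 166.99 million.
After the second change, employed and labor force both rise by 3.60; unemployed unchanged → E = 151.31, U = 19.28, labor force = 170.59 million.
New unemployment rate = 19.28 / 170.59 = 11.30%.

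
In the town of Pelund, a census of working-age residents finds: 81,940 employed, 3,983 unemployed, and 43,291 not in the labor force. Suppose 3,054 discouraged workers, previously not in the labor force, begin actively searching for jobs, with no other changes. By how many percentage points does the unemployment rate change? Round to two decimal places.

Initially, labor force = 81,940 + 3,983 = 85,923, so u = 3,983/85,923 = 4.64%.
After the change, unemployed and labor force both rise by 3,054 → E = 81,940, U = 7,037, labor force = 88,977.
New unemployment rate = 7,037 / 88,977 = 7.91%.
Change = 7.91% − 4.64% = +3.27 percentage points.

The unemployment rate changes by +3.27 percentage points.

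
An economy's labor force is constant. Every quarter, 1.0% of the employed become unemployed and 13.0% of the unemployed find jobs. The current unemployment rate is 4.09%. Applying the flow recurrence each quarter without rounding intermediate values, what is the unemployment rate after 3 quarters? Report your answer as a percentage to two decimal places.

With a fixed labor force, u_{t+1} = u_t + s·(1−u_t) − f·u_t = u_t·(1−s−f) + s.
Here 1−s−f = 0.860 and s = 0.010.
u_1 = 0.040900 × 0.860 + 0.010 = 0.045174.
u_2 = 0.045174 × 0.860 + 0.010 = 0.048850.
u_3 = 0.048850 × 0.860 + 0.010 = 0.052011.

Unemployment rate after three quarters ≈ 5.20%.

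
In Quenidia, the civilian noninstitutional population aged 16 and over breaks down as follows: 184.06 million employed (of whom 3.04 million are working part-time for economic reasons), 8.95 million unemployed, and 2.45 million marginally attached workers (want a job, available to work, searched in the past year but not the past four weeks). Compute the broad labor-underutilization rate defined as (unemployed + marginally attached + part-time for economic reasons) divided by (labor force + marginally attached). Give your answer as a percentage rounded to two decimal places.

Broad underutilization rate ≈ 7.39%.

Labor force = 184.06 + 8.95 = 193.01 million.
Numerator = 8.95 + 2.45 + 3.04 = 14.44 million.
Denominator = 193.01 + 2.45 = 195.46 million.
Broad rate = 14.44 / 195.46 = 7.39%.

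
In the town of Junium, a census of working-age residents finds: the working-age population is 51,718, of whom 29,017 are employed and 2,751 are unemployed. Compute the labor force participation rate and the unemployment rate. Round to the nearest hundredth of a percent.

Labor force participation rate ≈ 61.43%; unemployment rate ≈ 8.66%.

Labor force = employed + unemployed = 29,017 + 2,751 = 31,768.
Unemployment rate = 2,751 / 31,768 = 8.66%.
Labor force participation rate = 31,768 / 51,718 = 61.43%.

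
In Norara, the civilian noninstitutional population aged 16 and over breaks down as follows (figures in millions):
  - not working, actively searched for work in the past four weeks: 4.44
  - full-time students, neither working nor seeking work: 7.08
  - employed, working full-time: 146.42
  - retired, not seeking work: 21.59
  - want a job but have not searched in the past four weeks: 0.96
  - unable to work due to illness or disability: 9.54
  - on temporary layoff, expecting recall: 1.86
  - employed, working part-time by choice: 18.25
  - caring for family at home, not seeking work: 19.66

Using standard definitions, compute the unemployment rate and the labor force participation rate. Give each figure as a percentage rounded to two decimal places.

Employed = 146.42 + 18.25 = 164.67 million.
Unemployed = 4.44 + 1.86 = 6.30 million (jobless and actively searching, or on temporary layoff).
Labor force = 164.67 + 6.30 = 170.97 million.
Not in labor force = 7.08 + 21.59 + 0.96 + 9.54 + 19.66 = 58.83 million (those not working and not actively searching are outside the labor force — including those who want a job but have given up searching).
Civilian working-age population = 170.97 + 58.83 = 229.80 million.
Unemployment rate = 6.30 / 170.97 = 3.68%.
Labor force participation rate = 170.97 / 229.80 = 74.40%.

Unemployment rate ≈ 3.68%; labor force participation rate ≈ 74.40%.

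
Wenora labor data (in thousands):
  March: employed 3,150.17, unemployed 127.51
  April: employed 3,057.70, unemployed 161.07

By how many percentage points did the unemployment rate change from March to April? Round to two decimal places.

The unemployment rate changed by +1.11 percentage points.

March: labor force = 3,150.17 + 127.51 = 3,277.68; u = 127.51/3,277.68 = 3.89%.
April: labor force = 3,057.70 + 161.07 = 3,218.77; u = 161.07/3,218.77 = 5.00%.
Change = 5.00% − 3.89% = +1.11 pp.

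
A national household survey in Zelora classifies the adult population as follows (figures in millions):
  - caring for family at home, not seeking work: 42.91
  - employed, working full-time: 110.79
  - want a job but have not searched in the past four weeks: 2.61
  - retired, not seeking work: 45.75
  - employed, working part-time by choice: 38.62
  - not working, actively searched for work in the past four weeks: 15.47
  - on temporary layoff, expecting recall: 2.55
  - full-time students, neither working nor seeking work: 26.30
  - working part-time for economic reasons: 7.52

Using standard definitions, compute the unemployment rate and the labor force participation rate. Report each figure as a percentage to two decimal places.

Unemployment rate ≈ 10.30%; labor force participation rate ≈ 59.81%.

Employed = 110.79 + 38.62 + 7.52 = 156.93 million (anyone who worked, including part-time for economic reasons, counts as employed).
Unemployed = 15.47 + 2.55 = 18.02 million (jobless and actively searching, or on temporary layoff).
Labor force = 156.93 + 18.02 = 174.95 million.
Not in labor force = 42.91 + 2.61 + 45.75 + 26.30 = 117.57 million (those not working and not actively searching are outside the labor force — including those who want a job but have given up searching).
Civilian working-age population = 174.95 + 117.57 = 292.52 million.
Unemployment rate = 18.02 / 174.95 = 10.30%.
Labor force participation rate = 174.95 / 292.52 = 59.81%.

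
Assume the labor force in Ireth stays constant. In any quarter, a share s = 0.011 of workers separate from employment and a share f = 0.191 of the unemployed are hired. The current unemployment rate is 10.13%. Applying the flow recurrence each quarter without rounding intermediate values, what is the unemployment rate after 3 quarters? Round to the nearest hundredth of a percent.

Unemployment rate after three quarters ≈ 7.83%.

With a fixed labor force, u_{t+1} = u_t + s·(1−u_t) − f·u_t = u_t·(1−s−f) + s.
Here 1−s−f = 0.798 and s = 0.011.
u_1 = 0.101300 × 0.798 + 0.011 = 0.091837.
u_2 = 0.091837 × 0.798 + 0.011 = 0.084286.
u_3 = 0.084286 × 0.798 + 0.011 = 0.078260.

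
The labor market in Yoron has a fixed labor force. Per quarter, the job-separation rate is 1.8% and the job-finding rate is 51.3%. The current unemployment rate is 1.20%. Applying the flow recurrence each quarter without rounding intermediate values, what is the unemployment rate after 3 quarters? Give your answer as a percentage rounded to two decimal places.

Unemployment rate after three quarters ≈ 3.16%.

With a fixed labor force, u_{t+1} = u_t + s·(1−u_t) − f·u_t = u_t·(1−s−f) + s.
Here 1−s−f = 0.469 and s = 0.018.
u_1 = 0.012000 × 0.469 + 0.018 = 0.023628.
u_2 = 0.023628 × 0.469 + 0.018 = 0.029082.
u_3 = 0.029082 × 0.469 + 0.018 = 0.031639.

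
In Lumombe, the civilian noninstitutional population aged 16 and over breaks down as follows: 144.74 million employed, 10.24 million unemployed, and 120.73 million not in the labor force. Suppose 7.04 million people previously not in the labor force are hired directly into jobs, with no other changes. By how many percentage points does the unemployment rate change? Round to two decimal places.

Initially, labor force = 144.74 + 10.24 = 154.98 million, so u = 10.24/154.98 = 6.61%.
After the change, employed and labor force both rise by 7.04; unemployed unchanged → E = 151.78, U = 10.24, labor force = 162.02 million.
New unemployment rate = 10.24 / 162.02 = 6.32%.
Change = 6.32% − 6.61% = −0.29 percentage points.

The unemployment rate changes by −0.29 percentage points.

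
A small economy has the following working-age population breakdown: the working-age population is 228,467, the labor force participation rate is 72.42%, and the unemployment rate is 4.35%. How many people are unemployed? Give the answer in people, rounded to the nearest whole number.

About 7,197 are unemployed.

Labor force = 0.7242 × 228,467 = 165,456.
Unemployed = 0.0435 × 165,456 ≈ 7,197.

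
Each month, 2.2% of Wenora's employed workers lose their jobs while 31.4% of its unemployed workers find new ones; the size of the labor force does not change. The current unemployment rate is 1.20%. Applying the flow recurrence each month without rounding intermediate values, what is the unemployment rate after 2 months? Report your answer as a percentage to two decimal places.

Unemployment rate after two months ≈ 4.19%.

With a fixed labor force, u_{t+1} = u_t + s·(1−u_t) − f·u_t = u_t·(1−s−f) + s.
Here 1−s−f = 0.664 and s = 0.022.
u_1 = 0.012000 × 0.664 + 0.022 = 0.029968.
u_2 = 0.029968 × 0.664 + 0.022 = 0.041899.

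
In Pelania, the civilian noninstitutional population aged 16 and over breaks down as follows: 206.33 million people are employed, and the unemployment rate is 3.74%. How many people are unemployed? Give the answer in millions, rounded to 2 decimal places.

About 8.02 million are unemployed.

Let U be the number unemployed. The labor force is E + U, and U/(E+U) = 0.0374.
So U = 0.0374 × 206.33 / (1 − 0.0374) = 7.7167 / 0.9626 ≈ 8.02 million.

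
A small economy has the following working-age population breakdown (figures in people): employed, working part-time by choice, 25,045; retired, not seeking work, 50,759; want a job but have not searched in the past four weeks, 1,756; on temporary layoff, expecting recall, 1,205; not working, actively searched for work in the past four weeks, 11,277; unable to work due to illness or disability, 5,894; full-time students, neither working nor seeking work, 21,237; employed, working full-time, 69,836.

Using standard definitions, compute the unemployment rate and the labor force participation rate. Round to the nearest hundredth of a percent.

Unemployment rate ≈ 11.63%; labor force participation rate ≈ 57.41%.

Employed = 25,045 + 69,836 = 94,881.
Unemployed = 1,205 + 11,277 = 12,482 (jobless and actively searching, or on temporary layoff).
Labor force = 94,881 + 12,482 = 107,363.
Not in labor force = 50,759 + 1,756 + 5,894 + 21,237 = 79,646 (those not working and not actively searching are outside the labor force — including those who want a job but have given up searching).
Civilian working-age population = 107,363 + 79,646 = 187,009.
Unemployment rate = 12,482 / 107,363 = 11.63%.
Labor force participation rate = 107,363 / 187,009 = 57.41%.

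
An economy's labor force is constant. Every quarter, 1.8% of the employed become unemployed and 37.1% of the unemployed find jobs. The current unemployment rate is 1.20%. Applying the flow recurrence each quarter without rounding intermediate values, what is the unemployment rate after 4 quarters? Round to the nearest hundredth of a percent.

With a fixed labor force, u_{t+1} = u_t + s·(1−u_t) − f·u_t = u_t·(1−s−f) + s.
Here 1−s−f = 0.611 and s = 0.018.
u_1 = 0.012000 × 0.611 + 0.018 = 0.025332.
u_2 = 0.025332 × 0.611 + 0.018 = 0.033478.
u_3 = 0.033478 × 0.611 + 0.018 = 0.038455.
u_4 = 0.038455 × 0.611 + 0.018 = 0.041496.

Unemployment rate after four quarters ≈ 4.15%.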